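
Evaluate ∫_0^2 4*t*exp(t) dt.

Integrate by parts once (u = t, dv = 4*exp(t) dt).
An antiderivative is F(t) = (4*t - 4)*exp(t).
Then F(2) - F(0) = (4*exp(2)) - (-4) = 4 + 4*exp(2).

4 + 4*exp(2)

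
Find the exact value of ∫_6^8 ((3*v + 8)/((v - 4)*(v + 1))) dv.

Factor the denominator: v**2 - 3*v - 4 = (v + 1)(v - 4).
Partial fractions: (3*v + 8)/((v - 4)*(v + 1)) = -1/(v + 1) + 4/(v - 4).
An antiderivative is F(v) = 4*log(v - 4) - log(v + 1).
Then F(8) - F(6) = (-2*log(3) + 8*log(2)) - (log(16/7)) = -2*log(3) + log(7) + 4*log(2).

-2*log(3) + log(7) + 4*log(2)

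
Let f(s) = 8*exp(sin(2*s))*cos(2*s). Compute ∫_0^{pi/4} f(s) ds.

Let u = sin(2*s), so du = 2*cos(2*s) ds. When s = 0, u = 0; when s = pi/4, u = 1.
The integral becomes 4·∫ exp(u) du from 0 to 1, with antiderivative 4*exp(u).
Back in s: F(s) = 4*exp(sin(2*s)).
Then F(pi/4) - F(0) = (4*E) - (4) = -4 + 4*E.

-4 + 4*E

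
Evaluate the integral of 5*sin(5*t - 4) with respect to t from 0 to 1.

cos(4) - cos(1)

Let u = 5*t - 4, so du = 5 dt. When t = 0, u = -4; when t = 1, u = 1.
The integral becomes ∫ sin(u) du from -4 to 1, with antiderivative -cos(u).
Back in t: F(t) = -cos(5*t - 4).
Then F(1) - F(0) = (-cos(1)) - (-cos(4)) = cos(4) - cos(1).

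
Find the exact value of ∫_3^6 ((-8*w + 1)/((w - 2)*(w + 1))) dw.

Factor the denominator: w**2 - w - 2 = (w + 1)(w - 2).
Partial fractions: (-8*w + 1)/((w - 2)*(w + 1)) = -3/(w + 1) - 5/(w - 2).
An antiderivative is F(w) = -5*log(w - 2) - 3*log(w + 1).
Then F(6) - F(3) = (-10*log(2) - 3*log(7)) - (-log(64)) = -3*log(7) - 4*log(2).

-3*log(7) - 4*log(2)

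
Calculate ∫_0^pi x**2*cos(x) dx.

Integrate by parts twice (u = x^2, dv = cos(x) dx).
An antiderivative is F(x) = x**2*sin(x) + 2*x*cos(x) - 2*sin(x).
Then F(pi) - F(0) = (-2*pi) - (0) = -2*pi.

-2*pi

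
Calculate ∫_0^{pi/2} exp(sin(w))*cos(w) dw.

Let u = sin(w), so du = cos(w) dw. When w = 0, u = 0; when w = pi/2, u = 1.
The integral becomes ∫ exp(u) du from 0 to 1, with antiderivative exp(u).
Back in w: F(w) = exp(sin(w)).
Then F(pi/2) - F(0) = (E) - (1) = -1 + E.

-1 + E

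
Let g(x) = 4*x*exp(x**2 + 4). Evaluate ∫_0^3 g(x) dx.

Let u = x**2 + 4, so du = 2*x dx. When x = 0, u = 4; when x = 3, u = 13.
The integral becomes 2·∫ exp(u) du from 4 to 13, with antiderivative 2*exp(u).
Back in x: F(x) = 2*exp(x**2 + 4).
Then F(3) - F(0) = (2*exp(13)) - (2*exp(4)) = -2*(1 - exp(9))*exp(4).

-2*(1 - exp(9))*exp(4)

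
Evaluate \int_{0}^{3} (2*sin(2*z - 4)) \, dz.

cos(4) - cos(2)

Let u = 2*z - 4, so du = 2 dz. When z = 0, u = -4; when z = 3, u = 2.
The integral becomes ∫ sin(u) du from -4 to 2, with antiderivative -cos(u).
Back in z: F(z) = -cos(2*z - 4).
Then F(3) - F(0) = (-cos(2)) - (-cos(4)) = cos(4) - cos(2).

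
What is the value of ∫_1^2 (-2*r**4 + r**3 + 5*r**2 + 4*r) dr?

By the power rule, an antiderivative is F(r) = -2*r**5/5 + r**4/4 + 5*r**3/3 + 2*r**2.
Then F(2) - F(1) = (188/15) - (211/60) = 541/60.

541/60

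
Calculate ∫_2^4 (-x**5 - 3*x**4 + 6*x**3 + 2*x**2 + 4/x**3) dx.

-104339/120

By the power rule, an antiderivative is F(x) = -x**6/6 - 3*x**5/5 + 3*x**4/2 + 2*x**3/3 - 2/x**2.
Then F(4) - F(2) = (-34821/40) - (-31/30) = -104339/120.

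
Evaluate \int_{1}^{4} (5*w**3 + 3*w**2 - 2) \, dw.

By the power rule, an antiderivative is F(w) = 5*w**4/4 + w**3 - 2*w.
Then F(4) - F(1) = (376) - (1/4) = 1503/4.

1503/4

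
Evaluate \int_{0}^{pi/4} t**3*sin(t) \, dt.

sqrt(2)*(-384 - pi**3 + 12*pi**2 + 96*pi)/128

Integrate by parts 3 times (u = t^3, dv = sin(t) dt).
An antiderivative is F(t) = -t**3*cos(t) + 3*t**2*sin(t) + 6*t*cos(t) - 6*sin(t).
Then F(pi/4) - F(0) = (sqrt(2)*(-384 - pi**3 + 12*pi**2 + 96*pi)/128) - (0) = sqrt(2)*(-384 - pi**3 + 12*pi**2 + 96*pi)/128.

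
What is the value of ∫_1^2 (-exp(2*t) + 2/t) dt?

-exp(4)/2 + log(4) + exp(2)/2

An antiderivative is F(t) = -exp(2*t)/2 + 2*log(t).
Then F(2) - F(1) = (-exp(4)/2 + log(4)) - (-exp(2)/2) = -exp(4)/2 + log(4) + exp(2)/2.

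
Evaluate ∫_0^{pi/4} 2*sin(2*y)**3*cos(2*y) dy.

1/4

Let u = sin(2*y), so du = 2*cos(2*y) dy. When y = 0, u = 0; when y = pi/4, u = 1.
The integral becomes ∫ u**3 du from 0 to 1, with antiderivative u**4/4.
Back in y: F(y) = sin(2*y)**4/4.
Then F(pi/4) - F(0) = (1/4) - (0) = 1/4.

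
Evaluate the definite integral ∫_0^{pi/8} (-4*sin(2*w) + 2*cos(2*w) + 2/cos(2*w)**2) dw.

An antiderivative is F(w) = sin(2*w) + 2*cos(2*w) + tan(2*w).
Then F(pi/8) - F(0) = (1 + 3*sqrt(2)/2) - (2) = -1 + 3*sqrt(2)/2.

-1 + 3*sqrt(2)/2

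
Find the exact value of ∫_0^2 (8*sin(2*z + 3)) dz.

4*cos(3) - 4*cos(7)

Let u = 2*z + 3, so du = 2 dz. When z = 0, u = 3; when z = 2, u = 7.
The integral becomes 4·∫ sin(u) du from 3 to 7, with antiderivative -4*cos(u).
Back in z: F(z) = -4*cos(2*z + 3).
Then F(2) - F(0) = (-4*cos(7)) - (-4*cos(3)) = 4*cos(3) - 4*cos(7).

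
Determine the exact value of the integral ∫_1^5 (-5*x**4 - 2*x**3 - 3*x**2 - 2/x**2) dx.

By the power rule, an antiderivative is F(x) = -x**5 - x**4/2 - x**3 + 2/x.
Then F(5) - F(1) = (-35621/10) - (-1/2) = -17808/5.

-17808/5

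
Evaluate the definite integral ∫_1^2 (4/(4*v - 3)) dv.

An antiderivative is F(v) = log(4*v - 3).
Then F(2) - F(1) = (log(5)) - (0) = log(5).

log(5)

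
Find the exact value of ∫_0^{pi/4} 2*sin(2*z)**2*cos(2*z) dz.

Let u = sin(2*z), so du = 2*cos(2*z) dz. When z = 0, u = 0; when z = pi/4, u = 1.
The integral becomes ∫ u**2 du from 0 to 1, with antiderivative u**3/3.
Back in z: F(z) = sin(2*z)**3/3.
Then F(pi/4) - F(0) = (1/3) - (0) = 1/3.

1/3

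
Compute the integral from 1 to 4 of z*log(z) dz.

-15/4 + 16*log(2)

Integrate by parts once (u = ln z, dv = z dz).
An antiderivative is F(z) = z**2*(2*log(z) - 1)/4.
Then F(4) - F(1) = (-4 + 16*log(2)) - (-1/4) = -15/4 + 16*log(2).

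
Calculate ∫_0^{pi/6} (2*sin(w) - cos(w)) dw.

3/2 - sqrt(3)

An antiderivative is F(w) = -sin(w) - 2*cos(w).
Then F(pi/6) - F(0) = (-sqrt(3) - 1/2) - (-2) = 3/2 - sqrt(3).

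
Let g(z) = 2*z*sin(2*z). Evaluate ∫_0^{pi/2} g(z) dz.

pi/2

Integrate by parts once (u = z, dv = 2*sin(2*z) dz).
An antiderivative is F(z) = -z*cos(2*z) + sin(2*z)/2.
Then F(pi/2) - F(0) = (pi/2) - (0) = pi/2.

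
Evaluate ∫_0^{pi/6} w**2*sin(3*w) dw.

Integrate by parts twice (u = w^2, dv = sin(3*w) dw).
An antiderivative is F(w) = -w**2*cos(3*w)/3 + 2*w*sin(3*w)/9 + 2*cos(3*w)/27.
Then F(pi/6) - F(0) = (pi/27) - (2/27) = -2/27 + pi/27.

-2/27 + pi/27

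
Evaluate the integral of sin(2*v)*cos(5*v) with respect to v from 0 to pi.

-4/21

Use the identity sin(2*v)cos(5*v) = [sin(7*v) + sin(-3*v)]/2.
An antiderivative is F(v) = cos(3*v)/6 - cos(7*v)/14.
Then F(pi) - F(0) = (-2/21) - (2/21) = -4/21.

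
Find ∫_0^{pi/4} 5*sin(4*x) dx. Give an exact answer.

An antiderivative is F(x) = -5*cos(4*x)/4.
Then F(pi/4) - F(0) = (5/4) - (-5/4) = 5/2.

5/2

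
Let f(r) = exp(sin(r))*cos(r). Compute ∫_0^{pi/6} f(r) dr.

Let u = sin(r), so du = cos(r) dr. When r = 0, u = 0; when r = pi/6, u = 1/2.
The integral becomes ∫ exp(u) du from 0 to 1/2, with antiderivative exp(u).
Back in r: F(r) = exp(sin(r)).
Then F(pi/6) - F(0) = (exp(1/2)) - (1) = -1 + exp(1/2).

-1 + exp(1/2)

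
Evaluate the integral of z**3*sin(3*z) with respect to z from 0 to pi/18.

Integrate by parts 3 times (u = z^3, dv = sin(3*z) dz).
An antiderivative is F(z) = -z**3*cos(3*z)/3 + z**2*sin(3*z)/3 + 2*z*cos(3*z)/9 - 2*sin(3*z)/27.
Then F(pi/18) - F(0) = (-1/27 - sqrt(3)*pi**3/34992 + pi**2/1944 + sqrt(3)*pi/162) - (0) = -1/27 - sqrt(3)*pi**3/34992 + pi**2/1944 + sqrt(3)*pi/162.

-1/27 - sqrt(3)*pi**3/34992 + pi**2/1944 + sqrt(3)*pi/162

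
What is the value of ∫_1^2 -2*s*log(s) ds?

3/2 - log(16)

Integrate by parts once (u = ln s, dv = -2*s ds).
An antiderivative is F(s) = -s**2*(2*log(s) - 1)/2.
Then F(2) - F(1) = (2 - log(16)) - (1/2) = 3/2 - log(16).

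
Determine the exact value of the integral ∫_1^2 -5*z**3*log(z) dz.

75/16 - 20*log(2)

Integrate by parts once (u = ln z, dv = -5*z**3 dz).
An antiderivative is F(z) = -5*z**4*(4*log(z) - 1)/16.
Then F(2) - F(1) = (5 - 20*log(2)) - (5/16) = 75/16 - 20*log(2).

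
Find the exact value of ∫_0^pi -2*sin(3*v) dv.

-4/3

An antiderivative is F(v) = 2*cos(3*v)/3.
Then F(pi) - F(0) = (-2/3) - (2/3) = -4/3.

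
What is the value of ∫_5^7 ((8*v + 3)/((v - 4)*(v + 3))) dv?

-6*log(2) + 3*log(5) + 5*log(3)

Factor the denominator: v**2 - v - 12 = (v + 3)(v - 4).
Partial fractions: (8*v + 3)/((v - 4)*(v + 3)) = 3/(v + 3) + 5/(v - 4).
An antiderivative is F(v) = 5*log(v - 4) + 3*log(v + 3).
Then F(7) - F(5) = (3*log(2) + 3*log(5) + 5*log(3)) - (9*log(2)) = -6*log(2) + 3*log(5) + 5*log(3).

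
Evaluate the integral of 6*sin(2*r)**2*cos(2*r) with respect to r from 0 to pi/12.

Let u = sin(2*r), so du = 2*cos(2*r) dr. When r = 0, u = 0; when r = pi/12, u = 1/2.
The integral becomes 3·∫ u**2 du from 0 to 1/2, with antiderivative u**3.
Back in r: F(r) = sin(2*r)**3.
Then F(pi/12) - F(0) = (1/8) - (0) = 1/8.

1/8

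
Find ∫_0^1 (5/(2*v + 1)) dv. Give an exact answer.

An antiderivative is F(v) = 5*log(2*v + 1)/2.
Then F(1) - F(0) = (5*log(3)/2) - (0) = 5*log(3)/2.

5*log(3)/2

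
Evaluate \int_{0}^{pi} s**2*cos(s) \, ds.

-2*pi

Integrate by parts twice (u = s^2, dv = cos(s) ds).
An antiderivative is F(s) = s**2*sin(s) + 2*s*cos(s) - 2*sin(s).
Then F(pi) - F(0) = (-2*pi) - (0) = -2*pi.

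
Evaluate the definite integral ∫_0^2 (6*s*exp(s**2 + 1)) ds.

-3*exp(1)*(1 - exp(4))

Let u = s**2 + 1, so du = 2*s ds. When s = 0, u = 1; when s = 2, u = 5.
The integral becomes 3·∫ exp(u) du from 1 to 5, with antiderivative 3*exp(u).
Back in s: F(s) = 3*exp(s**2 + 1).
Then F(2) - F(0) = (3*exp(5)) - (3*exp(1)) = -3*exp(1)*(1 - exp(4)).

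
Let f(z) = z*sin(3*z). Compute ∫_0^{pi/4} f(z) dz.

sqrt(2)*(4 + 3*pi)/72

Integrate by parts once (u = z, dv = sin(3*z) dz).
An antiderivative is F(z) = -z*cos(3*z)/3 + sin(3*z)/9.
Then F(pi/4) - F(0) = (sqrt(2)*(4 + 3*pi)/72) - (0) = sqrt(2)*(4 + 3*pi)/72.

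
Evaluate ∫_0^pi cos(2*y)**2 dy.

Use the identity cos^2(2*y) = (1 + cos(4*y))/2.
An antiderivative is F(y) = y/2 + sin(4*y)/8.
Then F(pi) - F(0) = (pi/2) - (0) = pi/2.

pi/2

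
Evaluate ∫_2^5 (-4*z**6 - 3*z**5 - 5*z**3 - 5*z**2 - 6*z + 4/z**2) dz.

By the power rule, an antiderivative is F(z) = -4*z**7/7 - z**6/2 - 5*z**4/4 - 5*z**3/3 - 3*z**2 - 4/z.
Then F(5) - F(2) = (-22478711/420) - (-3202/21) = -7471557/140.

-7471557/140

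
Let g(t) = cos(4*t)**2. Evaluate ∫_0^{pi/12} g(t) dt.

Use the identity cos^2(4*t) = (1 + cos(8*t))/2.
An antiderivative is F(t) = t/2 + sin(8*t)/16.
Then F(pi/12) - F(0) = (sqrt(3)/32 + pi/24) - (0) = sqrt(3)/32 + pi/24.

sqrt(3)/32 + pi/24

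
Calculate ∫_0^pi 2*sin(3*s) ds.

An antiderivative is F(s) = -2*cos(3*s)/3.
Then F(pi) - F(0) = (2/3) - (-2/3) = 4/3.

4/3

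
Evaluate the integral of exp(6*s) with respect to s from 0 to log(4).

1365/2

Let u = exp(s), so du = exp(s) ds. When s = 0, u = 1; when s = log(4), u = 4.
The integral becomes ∫ u**5 du from 1 to 4, with antiderivative u**6/6.
Back in s: F(s) = exp(6*s)/6.
Then F(log(4)) - F(0) = (2048/3) - (1/6) = 1365/2.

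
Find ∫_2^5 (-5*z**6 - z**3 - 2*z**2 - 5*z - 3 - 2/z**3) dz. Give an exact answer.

By the power rule, an antiderivative is F(z) = -5*z**7/7 - z**4/4 - 2*z**3/3 - 5*z**2/2 - 3*z + z**(-2).
Then F(5) - F(2) = (-117853291/2100) - (-9787/84) = -9800718/175.

-9800718/175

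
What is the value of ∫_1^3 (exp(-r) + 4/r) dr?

An antiderivative is F(r) = 4*log(r) - exp(-r).
Then F(3) - F(1) = (-exp(-3) + 4*log(3)) - (-exp(-1)) = -exp(-3) + exp(-1) + 4*log(3).

-exp(-3) + exp(-1) + 4*log(3)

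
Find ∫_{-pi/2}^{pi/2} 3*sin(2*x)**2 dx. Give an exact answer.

Use the identity sin^2(2*x) = (1 - cos(4*x))/2.
An antiderivative is F(x) = 3*x/2 - 3*sin(4*x)/8.
Then F(pi/2) - F(-pi/2) = (3*pi/4) - (-3*pi/4) = 3*pi/2.

3*pi/2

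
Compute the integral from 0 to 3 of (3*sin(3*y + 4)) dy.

-cos(13) + cos(4)

Let u = 3*y + 4, so du = 3 dy. When y = 0, u = 4; when y = 3, u = 13.
The integral becomes ∫ sin(u) du from 4 to 13, with antiderivative -cos(u).
Back in y: F(y) = -cos(3*y + 4).
Then F(3) - F(0) = (-cos(13)) - (-cos(4)) = -cos(13) + cos(4).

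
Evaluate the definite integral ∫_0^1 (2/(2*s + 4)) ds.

log(3/2)

Let u = 2*s + 4, so du = 2 ds. When s = 0, u = 4; when s = 1, u = 6.
The integral becomes ∫ 1/u du from 4 to 6, with antiderivative log(u).
Back in s: F(s) = log(2*s + 4).
Then F(1) - F(0) = (log(6)) - (log(4)) = log(3/2).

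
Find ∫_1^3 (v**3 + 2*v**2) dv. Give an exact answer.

By the power rule, an antiderivative is F(v) = v**4/4 + 2*v**3/3.
Then F(3) - F(1) = (153/4) - (11/12) = 112/3.

112/3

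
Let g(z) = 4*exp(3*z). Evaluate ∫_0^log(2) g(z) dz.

28/3

Let u = exp(z), so du = exp(z) dz. When z = 0, u = 1; when z = log(2), u = 2.
The integral becomes 4·∫ u**2 du from 1 to 2, with antiderivative 4*u**3/3.
Back in z: F(z) = 4*exp(3*z)/3.
Then F(log(2)) - F(0) = (32/3) - (4/3) = 28/3.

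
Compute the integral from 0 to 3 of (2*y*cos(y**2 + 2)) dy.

sin(11) - sin(2)

Let u = y**2 + 2, so du = 2*y dy. When y = 0, u = 2; when y = 3, u = 11.
The integral becomes ∫ cos(u) du from 2 to 11, with antiderivative sin(u).
Back in y: F(y) = sin(y**2 + 2).
Then F(3) - F(0) = (sin(11)) - (sin(2)) = sin(11) - sin(2).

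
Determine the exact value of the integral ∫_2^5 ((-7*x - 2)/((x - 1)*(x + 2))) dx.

Factor the denominator: x**2 + x - 2 = (x + 2)(x - 1).
Partial fractions: (-7*x - 2)/((x - 1)*(x + 2)) = -4/(x + 2) - 3/(x - 1).
An antiderivative is F(x) = -3*log(x - 1) - 4*log(x + 2).
Then F(5) - F(2) = (-4*log(7) - 6*log(2)) - (-8*log(2)) = -4*log(7) + 2*log(2).

-4*log(7) + 2*log(2)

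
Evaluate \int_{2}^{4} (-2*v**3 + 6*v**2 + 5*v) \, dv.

22

By the power rule, an antiderivative is F(v) = -v**4/2 + 2*v**3 + 5*v**2/2.
Then F(4) - F(2) = (40) - (18) = 22.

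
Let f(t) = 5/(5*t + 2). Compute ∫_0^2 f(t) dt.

Let u = 5*t + 2, so du = 5 dt. When t = 0, u = 2; when t = 2, u = 12.
The integral becomes ∫ 1/u du from 2 to 12, with antiderivative log(u).
Back in t: F(t) = log(5*t + 2).
Then F(2) - F(0) = (log(12)) - (log(2)) = log(6).

log(6)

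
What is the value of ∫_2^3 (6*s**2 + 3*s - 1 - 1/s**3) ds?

3199/72

By the power rule, an antiderivative is F(s) = 2*s**3 + 3*s**2/2 - s + 1/(2*s**2).
Then F(3) - F(2) = (581/9) - (161/8) = 3199/72.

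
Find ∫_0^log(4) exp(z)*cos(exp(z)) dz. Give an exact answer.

Let u = exp(z), so du = exp(z) dz. When z = 0, u = 1; when z = log(4), u = 4.
The integral becomes ∫ cos(u) du from 1 to 4, with antiderivative sin(u).
Back in z: F(z) = sin(exp(z)).
Then F(log(4)) - F(0) = (sin(4)) - (sin(1)) = -sin(1) + sin(4).

-sin(1) + sin(4)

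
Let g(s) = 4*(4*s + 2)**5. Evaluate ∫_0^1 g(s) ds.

Let u = 4*s + 2, so du = 4 ds. When s = 0, u = 2; when s = 1, u = 6.
The integral becomes ∫ u**5 du from 2 to 6, with antiderivative u**6/6.
Back in s: F(s) = (4*s + 2)**6/6.
Then F(1) - F(0) = (7776) - (32/3) = 23296/3.

23296/3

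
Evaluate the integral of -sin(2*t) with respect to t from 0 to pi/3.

-3/4

An antiderivative is F(t) = cos(2*t)/2.
Then F(pi/3) - F(0) = (-1/4) - (1/2) = -3/4.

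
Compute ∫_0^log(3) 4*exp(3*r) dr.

104/3

Let u = exp(r), so du = exp(r) dr. When r = 0, u = 1; when r = log(3), u = 3.
The integral becomes 4·∫ u**2 du from 1 to 3, with antiderivative 4*u**3/3.
Back in r: F(r) = 4*exp(3*r)/3.
Then F(log(3)) - F(0) = (36) - (4/3) = 104/3.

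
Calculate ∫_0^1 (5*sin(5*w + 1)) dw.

-cos(6) + cos(1)

Let u = 5*w + 1, so du = 5 dw. When w = 0, u = 1; when w = 1, u = 6.
The integral becomes ∫ sin(u) du from 1 to 6, with antiderivative -cos(u).
Back in w: F(w) = -cos(5*w + 1).
Then F(1) - F(0) = (-cos(6)) - (-cos(1)) = -cos(6) + cos(1).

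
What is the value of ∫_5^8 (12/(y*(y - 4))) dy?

-3*log(2) + 3*log(5)

Factor the denominator: y**2 - 4*y = y(y - 4).
Partial fractions: 12/(y*(y - 4)) = -3/y + 3/(y - 4).
An antiderivative is F(y) = -3*log(y) + 3*log(y - 4).
Then F(8) - F(5) = (-log(8)) - (-3*log(5)) = -3*log(2) + 3*log(5).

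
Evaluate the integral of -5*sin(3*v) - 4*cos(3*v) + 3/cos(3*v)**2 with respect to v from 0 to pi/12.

An antiderivative is F(v) = -4*sin(3*v)/3 + 5*cos(3*v)/3 + tan(3*v).
Then F(pi/12) - F(0) = (sqrt(2)/6 + 1) - (5/3) = -2/3 + sqrt(2)/6.

-2/3 + sqrt(2)/6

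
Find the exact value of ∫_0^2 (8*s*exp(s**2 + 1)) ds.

-4*exp(1)*(1 - exp(4))

Let u = s**2 + 1, so du = 2*s ds. When s = 0, u = 1; when s = 2, u = 5.
The integral becomes 4·∫ exp(u) du from 1 to 5, with antiderivative 4*exp(u).
Back in s: F(s) = 4*exp(s**2 + 1).
Then F(2) - F(0) = (4*exp(5)) - (4*exp(1)) = -4*exp(1)*(1 - exp(4)).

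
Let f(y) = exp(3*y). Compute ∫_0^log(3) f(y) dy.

26/3

Let u = exp(y), so du = exp(y) dy. When y = 0, u = 1; when y = log(3), u = 3.
The integral becomes ∫ u**2 du from 1 to 3, with antiderivative u**3/3.
Back in y: F(y) = exp(3*y)/3.
Then F(log(3)) - F(0) = (9) - (1/3) = 26/3.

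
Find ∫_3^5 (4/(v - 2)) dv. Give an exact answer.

log(81)

An antiderivative is F(v) = 4*log(v - 2).
Then F(5) - F(3) = (log(81)) - (0) = log(81).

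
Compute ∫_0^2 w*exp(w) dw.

Integrate by parts once (u = w, dv = exp(w) dw).
An antiderivative is F(w) = (w - 1)*exp(w).
Then F(2) - F(0) = (exp(2)) - (-1) = 1 + exp(2).

1 + exp(2)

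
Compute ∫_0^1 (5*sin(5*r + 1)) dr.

Let u = 5*r + 1, so du = 5 dr. When r = 0, u = 1; when r = 1, u = 6.
The integral becomes ∫ sin(u) du from 1 to 6, with antiderivative -cos(u).
Back in r: F(r) = -cos(5*r + 1).
Then F(1) - F(0) = (-cos(6)) - (-cos(1)) = -cos(6) + cos(1).

-cos(6) + cos(1)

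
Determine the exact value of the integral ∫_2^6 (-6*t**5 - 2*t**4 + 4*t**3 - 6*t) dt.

-242528/5

By the power rule, an antiderivative is F(t) = -t**6 - 2*t**5/5 + t**4 - 3*t**2.
Then F(6) - F(2) = (-242892/5) - (-364/5) = -242528/5.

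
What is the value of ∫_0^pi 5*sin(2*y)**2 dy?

Use the identity sin^2(2*y) = (1 - cos(4*y))/2.
An antiderivative is F(y) = 5*y/2 - 5*sin(4*y)/8.
Then F(pi) - F(0) = (5*pi/2) - (0) = 5*pi/2.

5*pi/2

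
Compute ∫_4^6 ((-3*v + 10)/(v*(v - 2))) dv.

-5*log(3) + 7*log(2)

Factor the denominator: v**2 - 2*v = v(v - 2).
Partial fractions: (-3*v + 10)/(v*(v - 2)) = -5/v + 2/(v - 2).
An antiderivative is F(v) = -5*log(v) + 2*log(v - 2).
Then F(6) - F(4) = (-5*log(3) - log(2)) - (-8*log(2)) = -5*log(3) + 7*log(2).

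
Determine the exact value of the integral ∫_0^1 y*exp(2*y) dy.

1/4 + exp(2)/4

Integrate by parts once (u = y, dv = exp(2*y) dy).
An antiderivative is F(y) = (2*y - 1)*exp(2*y)/4.
Then F(1) - F(0) = (exp(2)/4) - (-1/4) = 1/4 + exp(2)/4.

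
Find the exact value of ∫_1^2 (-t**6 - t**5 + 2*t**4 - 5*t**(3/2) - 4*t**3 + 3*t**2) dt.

By the power rule, an antiderivative is F(t) = -t**7/7 - t**6/6 - 2*t**(5/2) + 2*t**5/5 - t**4 + t**3.
Then F(2) - F(1) = (-2536/105 - 8*sqrt(2)) - (-401/210) = -1557/70 - 8*sqrt(2).

-1557/70 - 8*sqrt(2)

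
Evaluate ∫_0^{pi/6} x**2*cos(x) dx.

Integrate by parts twice (u = x^2, dv = cos(x) dx).
An antiderivative is F(x) = x**2*sin(x) + 2*x*cos(x) - 2*sin(x).
Then F(pi/6) - F(0) = (-1 + pi**2/72 + sqrt(3)*pi/6) - (0) = -1 + pi**2/72 + sqrt(3)*pi/6.

-1 + pi**2/72 + sqrt(3)*pi/6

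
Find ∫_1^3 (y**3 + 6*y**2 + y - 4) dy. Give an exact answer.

68

By the power rule, an antiderivative is F(y) = y**4/4 + 2*y**3 + y**2/2 - 4*y.
Then F(3) - F(1) = (267/4) - (-5/4) = 68.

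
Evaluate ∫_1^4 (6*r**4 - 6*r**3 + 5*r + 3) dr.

By the power rule, an antiderivative is F(r) = 6*r**5/5 - 3*r**4/2 + 5*r**2/2 + 3*r.
Then F(4) - F(1) = (4484/5) - (26/5) = 4458/5.

4458/5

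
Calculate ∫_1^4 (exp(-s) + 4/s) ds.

-exp(-4) + exp(-1) + 8*log(2)

An antiderivative is F(s) = 4*log(s) - exp(-s).
Then F(4) - F(1) = (-exp(-4) + 8*log(2)) - (-exp(-1)) = -exp(-4) + exp(-1) + 8*log(2).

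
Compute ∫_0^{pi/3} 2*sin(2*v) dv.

3/2

An antiderivative is F(v) = -cos(2*v).
Then F(pi/3) - F(0) = (1/2) - (-1) = 3/2.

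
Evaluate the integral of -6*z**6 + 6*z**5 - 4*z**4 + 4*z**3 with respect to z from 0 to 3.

By the power rule, an antiderivative is F(z) = -6*z**7/7 + z**6 - 4*z**5/5 + z**4.
Then F(3) - F(0) = (-44064/35) - (0) = -44064/35.

-44064/35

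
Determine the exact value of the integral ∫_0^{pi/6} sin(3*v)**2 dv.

Use the identity sin^2(3*v) = (1 - cos(6*v))/2.
An antiderivative is F(v) = v/2 - sin(6*v)/12.
Then F(pi/6) - F(0) = (pi/12) - (0) = pi/12.

pi/12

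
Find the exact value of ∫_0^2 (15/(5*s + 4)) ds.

Let u = 5*s + 4, so du = 5 ds. When s = 0, u = 4; when s = 2, u = 14.
The integral becomes 3·∫ 1/u du from 4 to 14, with antiderivative 3*log(u).
Back in s: F(s) = 3*log(5*s + 4).
Then F(2) - F(0) = (3*log(2) + 3*log(7)) - (log(64)) = -3*log(2) + 3*log(7).

-3*log(2) + 3*log(7)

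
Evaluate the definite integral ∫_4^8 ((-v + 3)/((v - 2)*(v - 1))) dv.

Factor the denominator: v**2 - 3*v + 2 = (v - 1)(v - 2).
Partial fractions: (-v + 3)/((v - 2)*(v - 1)) = -2/(v - 1) + 1/(v - 2).
An antiderivative is F(v) = log(v - 2) - 2*log(v - 1).
Then F(8) - F(4) = (log(6/49)) - (log(2/9)) = log(27/49).

log(27/49)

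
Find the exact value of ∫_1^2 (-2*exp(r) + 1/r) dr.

-2*exp(2) + log(2) + 2*exp(1)

An antiderivative is F(r) = -2*exp(r) + log(r).
Then F(2) - F(1) = (-2*exp(2) + log(2)) - (-2*exp(1)) = -2*exp(2) + log(2) + 2*exp(1).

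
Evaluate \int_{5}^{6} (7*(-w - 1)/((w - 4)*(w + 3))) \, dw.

Factor the denominator: w**2 - w - 12 = (w + 3)(w - 4).
Partial fractions: 7*(-w - 1)/((w - 4)*(w + 3)) = -2/(w + 3) - 5/(w - 4).
An antiderivative is F(w) = -5*log(w - 4) - 2*log(w + 3).
Then F(6) - F(5) = (-4*log(3) - 5*log(2)) - (-log(64)) = log(2/81).

log(2/81)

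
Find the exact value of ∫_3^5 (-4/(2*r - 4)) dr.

An antiderivative is F(r) = -2*log(2*r - 4).
Then F(5) - F(3) = (-log(36)) - (-log(4)) = -log(9).

-log(9)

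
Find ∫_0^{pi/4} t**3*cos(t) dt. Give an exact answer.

Integrate by parts 3 times (u = t^3, dv = cos(t) dt).
An antiderivative is F(t) = t**3*sin(t) + 3*t**2*cos(t) - 6*t*sin(t) - 6*cos(t).
Then F(pi/4) - F(0) = (sqrt(2)*(-384 - 96*pi + pi**3 + 12*pi**2)/128) - (-6) = -3*sqrt(2) - 3*sqrt(2)*pi/4 + sqrt(2)*pi**3/128 + 3*sqrt(2)*pi**2/32 + 6.

-3*sqrt(2) - 3*sqrt(2)*pi/4 + sqrt(2)*pi**3/128 + 3*sqrt(2)*pi**2/32 + 6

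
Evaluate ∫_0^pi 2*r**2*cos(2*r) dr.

Integrate by parts twice (u = r^2, dv = 2*cos(2*r) dr).
An antiderivative is F(r) = r**2*sin(2*r) + r*cos(2*r) - sin(2*r)/2.
Then F(pi) - F(0) = (pi) - (0) = pi.

pi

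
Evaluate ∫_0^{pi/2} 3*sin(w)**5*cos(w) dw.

1/2

Let u = sin(w), so du = cos(w) dw. When w = 0, u = 0; when w = pi/2, u = 1.
The integral becomes 3·∫ u**5 du from 0 to 1, with antiderivative u**6/2.
Back in w: F(w) = sin(w)**6/2.
Then F(pi/2) - F(0) = (1/2) - (0) = 1/2.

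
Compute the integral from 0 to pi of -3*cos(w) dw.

0

An antiderivative is F(w) = -3*sin(w).
Then F(pi) - F(0) = (0) - (0) = 0.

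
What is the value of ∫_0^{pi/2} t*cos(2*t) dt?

-1/2

Integrate by parts once (u = t, dv = cos(2*t) dt).
An antiderivative is F(t) = t*sin(2*t)/2 + cos(2*t)/4.
Then F(pi/2) - F(0) = (-1/4) - (1/4) = -1/2.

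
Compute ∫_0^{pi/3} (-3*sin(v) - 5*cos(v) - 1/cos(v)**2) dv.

An antiderivative is F(v) = -5*sin(v) + 3*cos(v) - tan(v).
Then F(pi/3) - F(0) = (3/2 - 7*sqrt(3)/2) - (3) = -7*sqrt(3)/2 - 3/2.

-7*sqrt(3)/2 - 3/2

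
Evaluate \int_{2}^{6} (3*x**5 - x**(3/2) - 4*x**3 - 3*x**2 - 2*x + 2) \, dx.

-72*sqrt(6)/5 + 8*sqrt(2)/5 + 21784

By the power rule, an antiderivative is F(x) = x**6/2 - 2*x**(5/2)/5 - x**4 - x**3 - x**2 + 2*x.
Then F(6) - F(2) = (21792 - 72*sqrt(6)/5) - (8 - 8*sqrt(2)/5) = -72*sqrt(6)/5 + 8*sqrt(2)/5 + 21784.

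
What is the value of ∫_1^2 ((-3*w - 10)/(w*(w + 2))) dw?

Factor the denominator: w**2 + 2*w = (w + 2)w.
Partial fractions: (-3*w - 10)/(w*(w + 2)) = 2/(w + 2) - 5/w.
An antiderivative is F(w) = -5*log(w) + 2*log(w + 2).
Then F(2) - F(1) = (-log(2)) - (log(9)) = -log(18).

-log(18)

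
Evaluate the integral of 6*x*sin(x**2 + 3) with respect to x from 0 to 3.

3*cos(3) - 3*cos(12)

Let u = x**2 + 3, so du = 2*x dx. When x = 0, u = 3; when x = 3, u = 12.
The integral becomes 3·∫ sin(u) du from 3 to 12, with antiderivative -3*cos(u).
Back in x: F(x) = -3*cos(x**2 + 3).
Then F(3) - F(0) = (-3*cos(12)) - (-3*cos(3)) = 3*cos(3) - 3*cos(12).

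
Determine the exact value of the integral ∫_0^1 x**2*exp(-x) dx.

Integrate by parts twice (u = x^2, dv = exp(-x) dx).
An antiderivative is F(x) = (-x**2 - 2*x - 2)*exp(-x).
Then F(1) - F(0) = (-5*exp(-1)) - (-2) = 2 - 5*exp(-1).

2 - 5*exp(-1)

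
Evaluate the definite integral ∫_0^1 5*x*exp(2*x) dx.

5/4 + 5*exp(2)/4

Integrate by parts once (u = x, dv = 5*exp(2*x) dx).
An antiderivative is F(x) = (10*x - 5)*exp(2*x)/4.
Then F(1) - F(0) = (5*exp(2)/4) - (-5/4) = 5/4 + 5*exp(2)/4.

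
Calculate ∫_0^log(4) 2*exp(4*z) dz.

255/2

Let u = exp(z), so du = exp(z) dz. When z = 0, u = 1; when z = log(4), u = 4.
The integral becomes 2·∫ u**3 du from 1 to 4, with antiderivative u**4/2.
Back in z: F(z) = exp(4*z)/2.
Then F(log(4)) - F(0) = (128) - (1/2) = 255/2.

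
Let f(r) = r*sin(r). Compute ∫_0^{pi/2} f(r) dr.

1

Integrate by parts once (u = r, dv = sin(r) dr).
An antiderivative is F(r) = -r*cos(r) + sin(r).
Then F(pi/2) - F(0) = (1) - (0) = 1.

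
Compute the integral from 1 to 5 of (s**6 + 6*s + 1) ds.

78656/7

By the power rule, an antiderivative is F(s) = s**7/7 + 3*s**2 + s.
Then F(5) - F(1) = (78685/7) - (29/7) = 78656/7.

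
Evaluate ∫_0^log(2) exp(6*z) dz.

21/2

Let u = exp(z), so du = exp(z) dz. When z = 0, u = 1; when z = log(2), u = 2.
The integral becomes ∫ u**5 du from 1 to 2, with antiderivative u**6/6.
Back in z: F(z) = exp(6*z)/6.
Then F(log(2)) - F(0) = (32/3) - (1/6) = 21/2.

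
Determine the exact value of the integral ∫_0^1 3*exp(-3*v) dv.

1 - exp(-3)

An antiderivative is F(v) = -exp(-3*v).
Then F(1) - F(0) = (-exp(-3)) - (-1) = 1 - exp(-3).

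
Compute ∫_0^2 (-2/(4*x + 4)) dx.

-log(12)/2 + log(2)

An antiderivative is F(x) = -log(4*x + 4)/2.
Then F(2) - F(0) = (-log(12)/2) - (-log(2)) = -log(12)/2 + log(2).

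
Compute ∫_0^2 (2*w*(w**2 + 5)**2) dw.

Let u = w**2 + 5, so du = 2*w dw. When w = 0, u = 5; when w = 2, u = 9.
The integral becomes ∫ u**2 du from 5 to 9, with antiderivative u**3/3.
Back in w: F(w) = (w**2 + 5)**3/3.
Then F(2) - F(0) = (243) - (125/3) = 604/3.

604/3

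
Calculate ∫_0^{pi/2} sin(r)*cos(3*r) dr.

Use the identity sin(r)cos(3*r) = [sin(4*r) + sin(-2*r)]/2.
An antiderivative is F(r) = cos(2*r)/4 - cos(4*r)/8.
Then F(pi/2) - F(0) = (-3/8) - (1/8) = -1/2.

-1/2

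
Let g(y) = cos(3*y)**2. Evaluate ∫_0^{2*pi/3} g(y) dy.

Use the identity cos^2(3*y) = (1 + cos(6*y))/2.
An antiderivative is F(y) = y/2 + sin(6*y)/12.
Then F(2*pi/3) - F(0) = (pi/3) - (0) = pi/3.

pi/3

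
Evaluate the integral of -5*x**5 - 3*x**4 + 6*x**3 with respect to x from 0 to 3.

By the power rule, an antiderivative is F(x) = -5*x**6/6 - 3*x**5/5 + 3*x**4/2.
Then F(3) - F(0) = (-3159/5) - (0) = -3159/5.

-3159/5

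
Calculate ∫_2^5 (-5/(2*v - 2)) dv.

An antiderivative is F(v) = -5*log(2*v - 2)/2.
Then F(5) - F(2) = (-15*log(2)/2) - (-5*log(2)/2) = -log(32).

-log(32)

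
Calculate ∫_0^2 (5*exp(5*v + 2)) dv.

-exp(2) + exp(12)

Let u = 5*v + 2, so du = 5 dv. When v = 0, u = 2; when v = 2, u = 12.
The integral becomes ∫ exp(u) du from 2 to 12, with antiderivative exp(u).
Back in v: F(v) = exp(5*v + 2).
Then F(2) - F(0) = (exp(12)) - (exp(2)) = -exp(2) + exp(12).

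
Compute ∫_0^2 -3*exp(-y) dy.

An antiderivative is F(y) = 3*exp(-y).
Then F(2) - F(0) = (3*exp(-2)) - (3) = -3 + 3*exp(-2).

-3 + 3*exp(-2)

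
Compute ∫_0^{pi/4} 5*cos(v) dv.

An antiderivative is F(v) = 5*sin(v).
Then F(pi/4) - F(0) = (5*sqrt(2)/2) - (0) = 5*sqrt(2)/2.

5*sqrt(2)/2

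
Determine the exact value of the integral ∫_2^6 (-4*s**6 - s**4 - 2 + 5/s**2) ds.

-16951769/105

By the power rule, an antiderivative is F(s) = -4*s**7/7 - s**5/5 - 2*s - 5/s.
Then F(6) - F(2) = (-33921607/210) - (-6023/70) = -16951769/105.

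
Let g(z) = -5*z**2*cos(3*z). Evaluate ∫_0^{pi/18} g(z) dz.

-5*sqrt(3)*pi/162 - 5*pi**2/1944 + 5/27

Integrate by parts twice (u = z^2, dv = -5*cos(3*z) dz).
An antiderivative is F(z) = -5*z**2*sin(3*z)/3 - 10*z*cos(3*z)/9 + 10*sin(3*z)/27.
Then F(pi/18) - F(0) = (-5*sqrt(3)*pi/162 - 5*pi**2/1944 + 5/27) - (0) = -5*sqrt(3)*pi/162 - 5*pi**2/1944 + 5/27.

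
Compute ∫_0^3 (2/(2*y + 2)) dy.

log(4)

Let u = 2*y + 2, so du = 2 dy. When y = 0, u = 2; when y = 3, u = 8.
The integral becomes ∫ 1/u du from 2 to 8, with antiderivative log(u).
Back in y: F(y) = log(2*y + 2).
Then F(3) - F(0) = (log(8)) - (log(2)) = log(4).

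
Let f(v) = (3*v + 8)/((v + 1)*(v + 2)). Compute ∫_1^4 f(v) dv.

Factor the denominator: v**2 + 3*v + 2 = (v + 2)(v + 1).
Partial fractions: (3*v + 8)/((v + 1)*(v + 2)) = -2/(v + 2) + 5/(v + 1).
An antiderivative is F(v) = 5*log(v + 1) - 2*log(v + 2).
Then F(4) - F(1) = (-2*log(3) - 2*log(2) + 5*log(5)) - (log(32/9)) = -7*log(2) + 5*log(5).

-7*log(2) + 5*log(5)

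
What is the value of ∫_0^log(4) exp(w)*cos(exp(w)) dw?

Let u = exp(w), so du = exp(w) dw. When w = 0, u = 1; when w = log(4), u = 4.
The integral becomes ∫ cos(u) du from 1 to 4, with antiderivative sin(u).
Back in w: F(w) = sin(exp(w)).
Then F(log(4)) - F(0) = (sin(4)) - (sin(1)) = -sin(1) + sin(4).

-sin(1) + sin(4)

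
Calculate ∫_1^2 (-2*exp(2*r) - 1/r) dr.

-exp(4) - log(2) + exp(2)

An antiderivative is F(r) = -exp(2*r) - log(r).
Then F(2) - F(1) = (-exp(4) - log(2)) - (-exp(2)) = -exp(4) - log(2) + exp(2).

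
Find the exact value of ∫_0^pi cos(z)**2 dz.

pi/2

Use the identity cos^2(z) = (1 + cos(2*z))/2.
An antiderivative is F(z) = z/2 + sin(2*z)/4.
Then F(pi) - F(0) = (pi/2) - (0) = pi/2.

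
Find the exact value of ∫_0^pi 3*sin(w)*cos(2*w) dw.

Use the identity sin(w)cos(2*w) = [sin(3*w) + sin(-w)]/2.
An antiderivative is F(w) = 3*cos(w)/2 - cos(3*w)/2.
Then F(pi) - F(0) = (-1) - (1) = -2.

-2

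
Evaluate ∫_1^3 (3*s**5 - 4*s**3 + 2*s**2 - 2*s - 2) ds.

By the power rule, an antiderivative is F(s) = s**6/2 - s**4 + 2*s**3/3 - s**2 - 2*s.
Then F(3) - F(1) = (573/2) - (-17/6) = 868/3.

868/3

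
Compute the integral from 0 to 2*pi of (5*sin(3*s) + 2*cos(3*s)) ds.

0

An antiderivative is F(s) = 2*sin(3*s)/3 - 5*cos(3*s)/3.
Then F(2*pi) - F(0) = (-5/3) - (-5/3) = 0.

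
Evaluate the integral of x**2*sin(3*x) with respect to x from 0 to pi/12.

Integrate by parts twice (u = x^2, dv = sin(3*x) dx).
An antiderivative is F(x) = -x**2*cos(3*x)/3 + 2*x*sin(3*x)/9 + 2*cos(3*x)/27.
Then F(pi/12) - F(0) = (sqrt(2)*(-pi**2 + 8*pi + 32)/864) - (2/27) = -2/27 - sqrt(2)*pi**2/864 + sqrt(2)*pi/108 + sqrt(2)/27.

-2/27 - sqrt(2)*pi**2/864 + sqrt(2)*pi/108 + sqrt(2)/27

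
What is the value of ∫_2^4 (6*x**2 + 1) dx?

By the power rule, an antiderivative is F(x) = 2*x**3 + x.
Then F(4) - F(2) = (132) - (18) = 114.

114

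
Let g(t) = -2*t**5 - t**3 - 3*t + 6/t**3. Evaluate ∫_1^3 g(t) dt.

By the power rule, an antiderivative is F(t) = -t**6/3 - t**4/4 - 3*t**2/2 - 3/t**2.
Then F(3) - F(1) = (-3325/12) - (-61/12) = -272.

-272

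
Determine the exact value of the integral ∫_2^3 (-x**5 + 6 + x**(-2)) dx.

By the power rule, an antiderivative is F(x) = -x**6/6 + 6*x - 1/x.
Then F(3) - F(2) = (-623/6) - (5/6) = -314/3.

-314/3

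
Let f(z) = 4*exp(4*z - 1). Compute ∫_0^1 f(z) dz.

-(1 - exp(4))*exp(-1)

Let u = 4*z - 1, so du = 4 dz. When z = 0, u = -1; when z = 1, u = 3.
The integral becomes ∫ exp(u) du from -1 to 3, with antiderivative exp(u).
Back in z: F(z) = exp(4*z - 1).
Then F(1) - F(0) = (exp(3)) - (exp(-1)) = -(1 - exp(4))*exp(-1).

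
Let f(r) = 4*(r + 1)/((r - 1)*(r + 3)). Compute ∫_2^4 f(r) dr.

Factor the denominator: r**2 + 2*r - 3 = (r + 3)(r - 1).
Partial fractions: 4*(r + 1)/((r - 1)*(r + 3)) = 2/(r + 3) + 2/(r - 1).
An antiderivative is F(r) = 2*log(r - 1) + 2*log(r + 3).
Then F(4) - F(2) = (2*log(3) + 2*log(7)) - (log(25)) = -2*log(5) + 2*log(3) + 2*log(7).

-2*log(5) + 2*log(3) + 2*log(7)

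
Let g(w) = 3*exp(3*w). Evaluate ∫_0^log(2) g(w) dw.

7

Let u = exp(w), so du = exp(w) dw. When w = 0, u = 1; when w = log(2), u = 2.
The integral becomes 3·∫ u**2 du from 1 to 2, with antiderivative u**3.
Back in w: F(w) = exp(3*w).
Then F(log(2)) - F(0) = (8) - (1) = 7.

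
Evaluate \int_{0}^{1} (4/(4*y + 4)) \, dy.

log(2)

Let u = 4*y + 4, so du = 4 dy. When y = 0, u = 4; when y = 1, u = 8.
The integral becomes ∫ 1/u du from 4 to 8, with antiderivative log(u).
Back in y: F(y) = log(4*y + 4).
Then F(1) - F(0) = (log(8)) - (log(4)) = log(2).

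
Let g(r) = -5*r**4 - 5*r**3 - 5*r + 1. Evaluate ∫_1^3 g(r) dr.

By the power rule, an antiderivative is F(r) = -r**5 - 5*r**4/4 - 5*r**2/2 + r.
Then F(3) - F(1) = (-1455/4) - (-15/4) = -360.

-360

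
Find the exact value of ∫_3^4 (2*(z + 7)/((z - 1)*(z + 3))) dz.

-2*log(7) - 2*log(2) + 6*log(3)

Factor the denominator: z**2 + 2*z - 3 = (z + 3)(z - 1).
Partial fractions: 2*(z + 7)/((z - 1)*(z + 3)) = -2/(z + 3) + 4/(z - 1).
An antiderivative is F(z) = 4*log(z - 1) - 2*log(z + 3).
Then F(4) - F(3) = (log(81/49)) - (log(4/9)) = -2*log(7) - 2*log(2) + 6*log(3).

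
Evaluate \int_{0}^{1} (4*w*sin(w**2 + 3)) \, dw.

Let u = w**2 + 3, so du = 2*w dw. When w = 0, u = 3; when w = 1, u = 4.
The integral becomes 2·∫ sin(u) du from 3 to 4, with antiderivative -2*cos(u).
Back in w: F(w) = -2*cos(w**2 + 3).
Then F(1) - F(0) = (-2*cos(4)) - (-2*cos(3)) = 2*cos(3) - 2*cos(4).

2*cos(3) - 2*cos(4)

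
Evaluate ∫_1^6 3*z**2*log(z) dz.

-215/3 + 216*log(2) + 216*log(3)

Integrate by parts once (u = ln z, dv = 3*z**2 dz).
An antiderivative is F(z) = z**3*(3*log(z) - 1)/3.
Then F(6) - F(1) = (-72 + 216*log(2) + 216*log(3)) - (-1/3) = -215/3 + 216*log(2) + 216*log(3).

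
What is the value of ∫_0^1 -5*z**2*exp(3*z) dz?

10/27 - 25*exp(3)/27

Integrate by parts twice (u = z^2, dv = -5*exp(3*z) dz).
An antiderivative is F(z) = (-45*z**2 + 30*z - 10)*exp(3*z)/27.
Then F(1) - F(0) = (-25*exp(3)/27) - (-10/27) = 10/27 - 25*exp(3)/27.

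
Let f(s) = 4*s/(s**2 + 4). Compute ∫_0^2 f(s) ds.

log(4)

Let u = s**2 + 4, so du = 2*s ds. When s = 0, u = 4; when s = 2, u = 8.
The integral becomes 2·∫ 1/u du from 4 to 8, with antiderivative 2*log(u).
Back in s: F(s) = 2*log(s**2 + 4).
Then F(2) - F(0) = (log(64)) - (log(16)) = log(4).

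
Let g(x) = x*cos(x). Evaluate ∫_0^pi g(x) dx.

Integrate by parts once (u = x, dv = cos(x) dx).
An antiderivative is F(x) = x*sin(x) + cos(x).
Then F(pi) - F(0) = (-1) - (1) = -2.

-2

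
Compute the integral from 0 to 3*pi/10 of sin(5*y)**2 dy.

3*pi/20

Use the identity sin^2(5*y) = (1 - cos(10*y))/2.
An antiderivative is F(y) = y/2 - sin(10*y)/20.
Then F(3*pi/10) - F(0) = (3*pi/20) - (0) = 3*pi/20.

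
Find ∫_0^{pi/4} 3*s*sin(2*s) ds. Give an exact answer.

3/4

Integrate by parts once (u = s, dv = 3*sin(2*s) ds).
An antiderivative is F(s) = -3*s*cos(2*s)/2 + 3*sin(2*s)/4.
Then F(pi/4) - F(0) = (3/4) - (0) = 3/4.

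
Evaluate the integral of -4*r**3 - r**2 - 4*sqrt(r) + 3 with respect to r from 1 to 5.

By the power rule, an antiderivative is F(r) = -r**4 - 8*r**(3/2)/3 - r**3/3 + 3*r.
Then F(5) - F(1) = (-1955/3 - 40*sqrt(5)/3) - (-1) = -1952/3 - 40*sqrt(5)/3.

-1952/3 - 40*sqrt(5)/3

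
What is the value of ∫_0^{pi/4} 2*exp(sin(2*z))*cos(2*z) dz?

-1 + E

Let u = sin(2*z), so du = 2*cos(2*z) dz. When z = 0, u = 0; when z = pi/4, u = 1.
The integral becomes ∫ exp(u) du from 0 to 1, with antiderivative exp(u).
Back in z: F(z) = exp(sin(2*z)).
Then F(pi/4) - F(0) = (E) - (1) = -1 + E.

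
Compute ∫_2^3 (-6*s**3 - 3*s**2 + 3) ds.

-227/2

By the power rule, an antiderivative is F(s) = -3*s**4/2 - s**3 + 3*s.
Then F(3) - F(2) = (-279/2) - (-26) = -227/2.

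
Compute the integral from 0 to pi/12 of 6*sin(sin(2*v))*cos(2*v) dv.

Let u = sin(2*v), so du = 2*cos(2*v) dv. When v = 0, u = 0; when v = pi/12, u = 1/2.
The integral becomes 3·∫ sin(u) du from 0 to 1/2, with antiderivative -3*cos(u).
Back in v: F(v) = -3*cos(sin(2*v)).
Then F(pi/12) - F(0) = (-3*cos(1/2)) - (-3) = 3 - 3*cos(1/2).

3 - 3*cos(1/2)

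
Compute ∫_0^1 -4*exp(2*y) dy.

2 - 2*exp(2)

An antiderivative is F(y) = -2*exp(2*y).
Then F(1) - F(0) = (-2*exp(2)) - (-2) = 2 - 2*exp(2).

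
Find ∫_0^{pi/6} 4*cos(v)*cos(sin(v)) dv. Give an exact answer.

Let u = sin(v), so du = cos(v) dv. When v = 0, u = 0; when v = pi/6, u = 1/2.
The integral becomes 4·∫ cos(u) du from 0 to 1/2, with antiderivative 4*sin(u).
Back in v: F(v) = 4*sin(sin(v)).
Then F(pi/6) - F(0) = (4*sin(1/2)) - (0) = 4*sin(1/2).

4*sin(1/2)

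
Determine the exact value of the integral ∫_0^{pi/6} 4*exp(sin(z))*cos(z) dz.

-4 + 4*exp(1/2)

Let u = sin(z), so du = cos(z) dz. When z = 0, u = 0; when z = pi/6, u = 1/2.
The integral becomes 4·∫ exp(u) du from 0 to 1/2, with antiderivative 4*exp(u).
Back in z: F(z) = 4*exp(sin(z)).
Then F(pi/6) - F(0) = (4*exp(1/2)) - (4) = -4 + 4*exp(1/2).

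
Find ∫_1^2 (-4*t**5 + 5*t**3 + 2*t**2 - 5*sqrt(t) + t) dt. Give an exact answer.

-55/4 - 20*sqrt(2)/3

By the power rule, an antiderivative is F(t) = -2*t**6/3 + 5*t**4/4 - 10*t**(3/2)/3 + 2*t**3/3 + t**2/2.
Then F(2) - F(1) = (-46/3 - 20*sqrt(2)/3) - (-19/12) = -55/4 - 20*sqrt(2)/3.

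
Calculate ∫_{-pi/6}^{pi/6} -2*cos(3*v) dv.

An antiderivative is F(v) = -2*sin(3*v)/3.
Then F(pi/6) - F(-pi/6) = (-2/3) - (2/3) = -4/3.

-4/3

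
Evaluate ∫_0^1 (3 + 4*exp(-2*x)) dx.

5 - 2*exp(-2)

An antiderivative is F(x) = 3*x - 2*exp(-2*x).
Then F(1) - F(0) = (3 - 2*exp(-2)) - (-2) = 5 - 2*exp(-2).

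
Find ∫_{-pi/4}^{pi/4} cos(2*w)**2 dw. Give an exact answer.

Use the identity cos^2(2*w) = (1 + cos(4*w))/2.
An antiderivative is F(w) = w/2 + sin(4*w)/8.
Then F(pi/4) - F(-pi/4) = (pi/8) - (-pi/8) = pi/4.

pi/4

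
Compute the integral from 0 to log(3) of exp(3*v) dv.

Let u = exp(v), so du = exp(v) dv. When v = 0, u = 1; when v = log(3), u = 3.
The integral becomes ∫ u**2 du from 1 to 3, with antiderivative u**3/3.
Back in v: F(v) = exp(3*v)/3.
Then F(log(3)) - F(0) = (9) - (1/3) = 26/3.

26/3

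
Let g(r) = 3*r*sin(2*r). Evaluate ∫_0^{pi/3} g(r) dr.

3*sqrt(3)/8 + pi/4

Integrate by parts once (u = r, dv = 3*sin(2*r) dr).
An antiderivative is F(r) = -3*r*cos(2*r)/2 + 3*sin(2*r)/4.
Then F(pi/3) - F(0) = (3*sqrt(3)/8 + pi/4) - (0) = 3*sqrt(3)/8 + pi/4.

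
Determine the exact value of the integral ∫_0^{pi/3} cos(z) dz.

An antiderivative is F(z) = sin(z).
Then F(pi/3) - F(0) = (sqrt(3)/2) - (0) = sqrt(3)/2.

sqrt(3)/2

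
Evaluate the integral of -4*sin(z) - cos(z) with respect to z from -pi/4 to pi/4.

An antiderivative is F(z) = -sin(z) + 4*cos(z).
Then F(pi/4) - F(-pi/4) = (3*sqrt(2)/2) - (5*sqrt(2)/2) = -sqrt(2).

-sqrt(2)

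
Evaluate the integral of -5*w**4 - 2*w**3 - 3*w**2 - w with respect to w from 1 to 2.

By the power rule, an antiderivative is F(w) = -w**5 - w**4/2 - w**3 - w**2/2.
Then F(2) - F(1) = (-50) - (-3) = -47.

-47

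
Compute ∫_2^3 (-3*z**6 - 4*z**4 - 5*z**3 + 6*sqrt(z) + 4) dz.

-157987/140 - 8*sqrt(2) + 12*sqrt(3)

By the power rule, an antiderivative is F(z) = -3*z**7/7 - 4*z**5/5 - 5*z**4/4 + 4*z**(3/2) + 4*z.
Then F(3) - F(2) = (-170931/140 + 12*sqrt(3)) - (-3236/35 + 8*sqrt(2)) = -157987/140 - 8*sqrt(2) + 12*sqrt(3).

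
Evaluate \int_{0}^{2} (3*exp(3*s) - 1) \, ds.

-3 + exp(6)

An antiderivative is F(s) = exp(3*s) - s.
Then F(2) - F(0) = (-2 + exp(6)) - (1) = -3 + exp(6).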